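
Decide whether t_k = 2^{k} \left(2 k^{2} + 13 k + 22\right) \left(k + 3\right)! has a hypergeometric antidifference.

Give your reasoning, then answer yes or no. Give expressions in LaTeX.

Compute t_(k+1)/t_k: get 2*(2*k**3 + 25*k**2 + 105*k + 148)/(2*k**2 + 13*k + 22).
A = 2*k + 8, B = 1, C = k**2 + 13*k/2 + 11.
Set up (2*k + 8)·f(k+1) − (1)·f(k) − (k**2 + 13*k/2 + 11) = 0.
Degrees (1,0,2) ⇒ d ≤ 1.
Solving with deg f ≤ 1: f(k) = (k + 2)/2.
Then R = B(k−1)f/C = (k + 2)/(2*k**2 + 13*k + 22), so s_k = R(k)·t_k = 2**k*(k + 2)*factorial(k + 3).
Verify: 2**k*(2*k**2 + 13*k + 22)*factorial(k + 3) matches t_k.

Yes. s_k = 2^{k} \left(k + 2\right) \left(k + 3\right)!.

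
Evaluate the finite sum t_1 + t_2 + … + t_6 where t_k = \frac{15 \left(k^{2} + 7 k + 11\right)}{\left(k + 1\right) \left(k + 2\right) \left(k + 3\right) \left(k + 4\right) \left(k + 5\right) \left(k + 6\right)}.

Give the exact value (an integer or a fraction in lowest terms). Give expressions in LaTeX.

Σ = 19/192

Compute t_(k+1)/t_k: get (k + 1)*(7*k + (k + 1)**2 + 18)/((k + 7)*(k**2 + 7*k + 11)).
Normal form (A,B,C) = (k + 1, k + 7, k**2 + 7*k + 11).
Key eq: (k + 1)·f(k+1) = (k + 6)·f(k) + (k**2 + 7*k + 11).
d = 5 from the (1,1,2) case.
Solve for f: f(k) = k*(k + 2)*(k + 4)*(k**2 + 9*k + 23)/45 (degree 5 ≤ 5).
So s_k = (B(k−1)f/C)·t_k = (k*(k + 2)*(k + 4)*(k + 6)*(k**2 + 9*k + 23)/(45*(k**2 + 7*k + 11)))·t_k = k*(k**2 + 9*k + 23)/(3*(k**3 + 9*k**2 + 23*k + 15)).
s_(k+1) − s_k = 15*(k**2 + 7*k + 11)/(k**6 + 21*k**5 + 175*k**4 + 735*k**3 + 1624*k**2 + 1764*k + 720) = t_k.
Evaluate s at k=7 and k=1: 21/64 and 11/48; difference 19/192.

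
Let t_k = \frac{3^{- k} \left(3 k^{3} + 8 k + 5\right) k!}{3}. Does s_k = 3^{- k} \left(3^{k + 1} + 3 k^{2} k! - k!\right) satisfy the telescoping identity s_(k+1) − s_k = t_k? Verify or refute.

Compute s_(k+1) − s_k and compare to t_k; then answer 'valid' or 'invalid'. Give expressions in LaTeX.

s_(k+1) = (9*3**k + 3*k**3*factorial(k) + 9*k**2*factorial(k) + 8*k*factorial(k) + 2*factorial(k))/(3*3**k)
s_(k+1) − s_k = (3*k**3 + 8*k + 5)*factorial(k)/(3*3**k)
(s_(k+1) − s_k) − t_k = 0

valid (s_(k+1) − s_k reduces to t_k)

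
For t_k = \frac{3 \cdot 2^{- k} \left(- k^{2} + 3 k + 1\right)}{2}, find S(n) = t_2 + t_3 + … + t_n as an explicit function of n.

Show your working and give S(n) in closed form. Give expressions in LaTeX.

Step 1: r(k) = (k**2 - k - 3)/(2*(k**2 - 3*k - 1)).
Normal form (A,B,C) = (1/2, 1, k**2 - 3*k - 1).
Solve (1/2)·f(k+1) − (1)·f(k) = k**2 - 3*k - 1.
deg f ≤ 2 (via 0,0,2).
Solve for f: f(k) = -2*(k**2 - k - 1) (degree 2 ≤ 2).
So s_k = (B(k−1)f/C)·t_k = (-2*(k**2 - k - 1)/(k**2 - 3*k - 1))·t_k = 3*(k**2 - k - 1)/2**k.
Check: Δs_k = 3*(-k**2 + 3*k + 1)/(2*2**k). ✓
Evaluate: s_(n+1) = 3*2**(-n - 1)*(n**2 + n - 1); subtract s_(2) = 3/4 ⇒ S(n) = 3*2**(-n - 2)*(-2**n + 2*n**2 + 2*n - 2).

S(n) = 3 \cdot 2^{- n - 2} \left(- 2^{n} + 2 n^{2} + 2 n - 2\right)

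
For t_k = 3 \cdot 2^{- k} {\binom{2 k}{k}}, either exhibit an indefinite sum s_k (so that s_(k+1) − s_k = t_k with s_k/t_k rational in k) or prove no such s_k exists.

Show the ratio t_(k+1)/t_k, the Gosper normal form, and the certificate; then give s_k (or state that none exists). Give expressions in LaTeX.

r(k) = (2*k + 1)/(k + 1) after simplifying.
Factor: A=2*k + 1; B=k + 1; C=1.
Set up (2*k + 1)·f(k+1) − (k)·f(k) − (1) = 0.
deg f ≤ -1 (via 1,1,0).
d = -1 < 0 ⇒ no nonzero polynomial f; not summable.

none — t_k is not Gosper-summable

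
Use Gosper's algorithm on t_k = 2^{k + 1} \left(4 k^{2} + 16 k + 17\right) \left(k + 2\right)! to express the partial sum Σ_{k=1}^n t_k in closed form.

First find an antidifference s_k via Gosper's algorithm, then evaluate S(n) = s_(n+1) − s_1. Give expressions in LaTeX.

S(n) = 8 \cdot 2^{n} n \left(n + 3\right)! + 12 \cdot 2^{n} \left(n + 3\right)! - 72

r(k) = 2*(4*k**3 + 36*k**2 + 109*k + 111)/(4*k**2 + 16*k + 17) after simplifying.
Gosper form: A/B · C(k+1)/C(k) with A=2*k + 6, B=1, C=k**2 + 4*k + 17/4.
Key eq: (2*k + 6)·f(k+1) = (1)·f(k) + (k**2 + 4*k + 17/4).
Bound: deg f ≤ 1.
Solving with deg f ≤ 1: f(k) = (2*k + 1)/4.
Then R = B(k−1)f/C = (2*k + 1)/(4*k**2 + 16*k + 17), so s_k = R(k)·t_k = 2**(k + 1)*(2*k + 1)*factorial(k + 2).
s_(k+1) − s_k = 2**(k + 1)*(4*k**2 + 16*k + 17)*factorial(k + 2) = t_k.
Σ_(k=1)^n t_k = s_(n+1) − s_(1) = (2**(n + 2)*(2*n + 3)*factorial(n + 3)) − (72), i.e. 8*2**n*n*factorial(n + 3) + 12*2**n*factorial(n + 3) - 72.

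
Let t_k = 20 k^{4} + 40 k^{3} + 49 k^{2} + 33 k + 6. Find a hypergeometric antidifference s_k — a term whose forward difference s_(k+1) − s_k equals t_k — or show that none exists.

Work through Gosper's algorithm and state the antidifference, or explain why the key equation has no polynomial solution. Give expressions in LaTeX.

s_k = k \left(4 k^{4} + 3 k^{2} + 2 k - 3\right)

Ratio r(k) = (20*k**4 + 120*k**3 + 289*k**2 + 331*k + 148)/(20*k**4 + 40*k**3 + 49*k**2 + 33*k + 6).
Factor: A=1; B=1; C=k**4 + 2*k**3 + 49*k**2/20 + 33*k/20 + 3/10.
Key eq: (1)·f(k+1) = (1)·f(k) + (k**4 + 2*k**3 + 49*k**2/20 + 33*k/20 + 3/10).
From deg A=0, deg B=0, deg C=4: d=5.
Match coefficients ⇒ f(k) = k*(4*k**4 + 3*k**2 + 2*k - 3)/20.
R(k) = B(k−1)·f(k)/C(k) = k*(4*k**4 + 3*k**2 + 2*k - 3)/(20*k**4 + 40*k**3 + 49*k**2 + 33*k + 6); s_k = R·t_k = k*(4*k**4 + 3*k**2 + 2*k - 3).
s_(k+1) − s_k = 20*k**4 + 40*k**3 + 49*k**2 + 33*k + 6 = t_k.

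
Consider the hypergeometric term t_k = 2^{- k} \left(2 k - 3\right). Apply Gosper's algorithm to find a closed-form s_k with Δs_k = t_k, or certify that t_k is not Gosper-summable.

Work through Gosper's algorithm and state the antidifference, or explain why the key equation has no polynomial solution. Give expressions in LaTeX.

r(k) = (2*k - 1)/(2*(2*k - 3)) after simplifying.
Take A(k)=1/2, B(k)=1, C(k)=k - 3/2.
Solve (1/2)·f(k+1) − (1)·f(k) = k - 3/2.
Degrees (0,0,1) ⇒ d ≤ 1.
Match coefficients ⇒ f(k) = 1 - 2*k.
Then R = B(k−1)f/C = -2*(2*k - 1)/(2*k - 3), so s_k = R(k)·t_k = 2*(1 - 2*k)/2**k.
Verify: (2*k - 3)/2**k matches t_k.

s_k = 2 \cdot 2^{- k} \left(1 - 2 k\right)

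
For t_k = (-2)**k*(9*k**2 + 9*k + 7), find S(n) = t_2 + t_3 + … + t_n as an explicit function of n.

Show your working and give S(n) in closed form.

Step 1: r(k) = 2*(-9*k**2 - 27*k - 25)/(9*k**2 + 9*k + 7).
So A=-2 and B=1, with C=k**2 + k + 7/9.
f must satisfy (-2)·f(k+1) − (1)·f(k) = k**2 + k + 7/9.
Bound: deg f ≤ 2.
Coefficient equations give f(k) = -(3*k**2 - k + 1)/9.
R(k) = B(k−1)·f(k)/C(k) = -(3*k**2 - k + 1)/(9*k**2 + 9*k + 7); s_k = R·t_k = (-2)**k*(-3*k**2 + k - 1).
s_(k+1) − s_k = (-2)**k*(9*k**2 + 9*k + 7) = t_k.
Σ_(k=2)^n t_k = s_(n+1) − s_(2) = (2*(-2)**n*(3*n**2 + 5*n + 3)) − (-44), i.e. 6*(-2)**n*n**2 + 10*(-2)**n*n + 6*(-2)**n + 44.

S(n) = 6*(-2)**n*n**2 + 10*(-2)**n*n + 6*(-2)**n + 44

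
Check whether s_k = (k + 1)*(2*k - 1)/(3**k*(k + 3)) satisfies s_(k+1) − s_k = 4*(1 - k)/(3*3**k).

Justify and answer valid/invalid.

Invalid: residual 2*(4*k**2 + 14*k - 15)/(3*3**k*(k**2 + 7*k + 12)) ≠ 0.

s_(k+1) = (k + 2)*(2*k + 1)/(3*3**k*(k + 4))
s_(k+1) − s_k = 2*(-2*k**3 - 8*k**2 + 4*k + 9)/(3*3**k*(k**2 + 7*k + 12))
(s_(k+1) − s_k) − t_k = 2*(4*k**2 + 14*k - 15)/(3*3**k*(k**2 + 7*k + 12))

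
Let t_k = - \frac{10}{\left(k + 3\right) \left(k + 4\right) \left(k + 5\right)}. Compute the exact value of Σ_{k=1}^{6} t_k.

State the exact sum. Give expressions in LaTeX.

Σ = -9/44

The ratio is (k + 3)/(k + 6).
Factor: A=k + 3; B=k + 6; C=1.
Need (k + 3)·f(k+1) − (k + 5)·f(k) = 1.
Degrees (1,1,0) ⇒ d ≤ 2.
Solve for f: f(k) = k*(k + 7)/24 (degree 2 ≤ 2).
R(k) = B(k−1)·f(k)/C(k) = k*(k + 5)*(k + 7)/24; s_k = R·t_k = 5*k*(-k - 7)/(12*(k + 3)*(k + 4)).
Δs = -10/(k**3 + 12*k**2 + 47*k + 60), as required.
Telescoping: Σ = s_(7) − s_(1) = -49/132 − (-1/6) = -9/44.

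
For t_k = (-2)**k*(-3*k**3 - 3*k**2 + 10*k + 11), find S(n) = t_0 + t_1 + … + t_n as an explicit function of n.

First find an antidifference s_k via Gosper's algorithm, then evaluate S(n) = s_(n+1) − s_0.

S(n) = -2*(-2)**n*n**3 - 4*(-2)**n*n**2 + 6*(-2)**n*n + 10*(-2)**n + 1

r(k) = 2*(-3*k**3 - 12*k**2 - 5*k + 15)/(3*k**3 + 3*k**2 - 10*k - 11) after simplifying.
Gosper form: A/B · C(k+1)/C(k) with A=-2, B=1, C=k**3 + k**2 - 10*k/3 - 11/3.
Solve (-2)·f(k+1) − (1)·f(k) = k**3 + k**2 - 10*k/3 - 11/3.
From deg A=0, deg B=0, deg C=3: d=3.
Solve for f: f(k) = -(k**3 - k**2 - 4*k - 1)/3 (degree 3 ≤ 3).
So s_k = (B(k−1)f/C)·t_k = (-(k**3 - k**2 - 4*k - 1)/(3*k**3 + 3*k**2 - 10*k - 11))·t_k = (-2)**k*(k**3 - k**2 - 4*k - 1).
Check: Δs_k = (-2)**k*(-3*k**3 - 3*k**2 + 10*k + 11). ✓
s_(n+1) = (-2)**(n + 1)*(n**3 + 2*n**2 - 3*n - 5) and s_(0) = -1, so S(n) = -2*(-2)**n*n**3 - 4*(-2)**n*n**2 + 6*(-2)**n*n + 10*(-2)**n + 1.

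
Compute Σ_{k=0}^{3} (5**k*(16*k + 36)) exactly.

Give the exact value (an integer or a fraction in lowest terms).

r(k) = 5*(4*k + 13)/(4*k + 9) after simplifying.
Take A(k)=5, B(k)=1, C(k)=k + 9/4.
Need (5)·f(k+1) − (1)·f(k) = k + 9/4.
Bound: deg f ≤ 1.
Match coefficients ⇒ f(k) = (k + 1)/4.
Certificate R = B(k−1)f/C = (k + 1)/(4*k + 9) gives s_k = 4*5**k*(k + 1).
s_(k+1) − s_k = 5**k*(16*k + 36) = t_k.
Sum = s_(4) − s_(0); s_(4) = 12500, s_(0) = 4 ⇒ 12496.

Σ = 12496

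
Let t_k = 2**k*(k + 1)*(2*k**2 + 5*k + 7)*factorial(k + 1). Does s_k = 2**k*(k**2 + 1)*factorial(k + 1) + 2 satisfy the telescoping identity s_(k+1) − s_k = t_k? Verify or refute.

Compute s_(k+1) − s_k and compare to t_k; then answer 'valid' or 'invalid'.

s_(k+1) = 2**(k + 1)*((k + 1)**2 + 1)*factorial(k + 2) + 2
s_(k+1) − s_k = 2**k*(k + 1)*(2*k**2 + 5*k + 7)*factorial(k + 1)
(s_(k+1) − s_k) − t_k = 0

valid; difference matches t_k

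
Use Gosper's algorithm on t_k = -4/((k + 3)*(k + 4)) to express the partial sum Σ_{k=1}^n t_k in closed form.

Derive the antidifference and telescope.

r(k) = (k + 3)/(k + 5) after simplifying.
A = k + 3, B = k + 5, C = 1.
Need (k + 3)·f(k+1) − (k + 4)·f(k) = 1.
From deg A=1, deg B=1, deg C=0: d=1.
Match coefficients ⇒ f(k) = k/3.
Get s_k = R·t_k = -4*k/(3*k + 9) with R(k) = B(k−1)f(k)/C(k) = k*(k + 4)/3.
Verify: -4/(k**2 + 7*k + 12) matches t_k.
Telescope: S(n) = s_(n+1) − s_(1) = 4*(-n - 1)/(3*(n + 4)) − (-1/3) = -n/(n + 4).

S(n) = -n/(n + 4)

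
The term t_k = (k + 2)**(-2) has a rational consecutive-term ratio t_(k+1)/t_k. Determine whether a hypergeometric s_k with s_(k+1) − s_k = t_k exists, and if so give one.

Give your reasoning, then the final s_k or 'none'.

none — t_k is not Gosper-summable

Compute t_(k+1)/t_k: get (k + 2)**2/(k + 3)**2.
Normal form (A,B,C) = (k**2 + 4*k + 4, k**2 + 6*k + 9, 1).
Solve (k**2 + 4*k + 4)·f(k+1) − (k**2 + 4*k + 4)·f(k) = 1.
Bound: deg f ≤ 0.
Generic f = c0 gives residual -1; -1 = 0 cannot hold, so t_k is not Gosper-summable.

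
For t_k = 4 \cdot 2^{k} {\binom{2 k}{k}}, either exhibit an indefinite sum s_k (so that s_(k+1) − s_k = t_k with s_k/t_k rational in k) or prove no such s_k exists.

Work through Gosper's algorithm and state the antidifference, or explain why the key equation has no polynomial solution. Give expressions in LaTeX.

none — t_k is not Gosper-summable

Compute t_(k+1)/t_k: get 4*(2*k + 1)/(k + 1).
So A=8*k + 4 and B=k + 1, with C=1.
Key eq: (8*k + 4)·f(k+1) = (k)·f(k) + (1).
From deg A=1, deg B=1, deg C=0: d=-1.
d = -1 < 0 ⇒ no nonzero polynomial f; not summable.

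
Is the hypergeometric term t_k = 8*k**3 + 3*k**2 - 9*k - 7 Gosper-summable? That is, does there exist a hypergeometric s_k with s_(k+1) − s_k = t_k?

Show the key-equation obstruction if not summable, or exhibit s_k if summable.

Yes. s_k = k*(2*k**3 - 3*k**2 - 4*k - 2).

Compute t_(k+1)/t_k: get (8*k**3 + 27*k**2 + 21*k - 5)/(8*k**3 + 3*k**2 - 9*k - 7).
Normal form (A,B,C) = (1, 1, k**3 + 3*k**2/8 - 9*k/8 - 7/8).
Key eq: (1)·f(k+1) = (1)·f(k) + (k**3 + 3*k**2/8 - 9*k/8 - 7/8).
Bound: deg f ≤ 4.
A polynomial solution: f(k) = k*(2*k**3 - 3*k**2 - 4*k - 2)/8.
Certificate R = B(k−1)f/C = k*(2*k**3 - 3*k**2 - 4*k - 2)/(8*k**3 + 3*k**2 - 9*k - 7) gives s_k = k*(2*k**3 - 3*k**2 - 4*k - 2).
Δs = 8*k**3 + 3*k**2 - 9*k - 7, as required.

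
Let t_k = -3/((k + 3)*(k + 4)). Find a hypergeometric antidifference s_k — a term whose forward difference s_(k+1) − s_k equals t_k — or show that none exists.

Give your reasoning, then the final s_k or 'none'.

Compute t_(k+1)/t_k: get (k + 3)/(k + 5).
A = k + 3, B = k + 5, C = 1.
f must satisfy (k + 3)·f(k+1) − (k + 4)·f(k) = 1.
Degrees (1,1,0) ⇒ d ≤ 1.
Match coefficients ⇒ f(k) = k/3.
Certificate R = B(k−1)f/C = k*(k + 4)/3 gives s_k = -k/(k + 3).
Verify: -3/(k**2 + 7*k + 12) matches t_k.

s_k = -k/(k + 3)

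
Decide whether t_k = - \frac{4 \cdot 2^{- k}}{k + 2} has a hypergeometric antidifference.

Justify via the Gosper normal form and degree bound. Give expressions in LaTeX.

No — t_k has no hypergeometric antidifference.

Ratio r(k) = (k + 2)/(2*(k + 3)).
A = k/2 + 1, B = k + 3, C = 1.
Need (k/2 + 1)·f(k+1) − (k + 2)·f(k) = 1.
deg f ≤ -1 (via 1,1,0).
Bound -1 < 0, so the key equation has no polynomial solution.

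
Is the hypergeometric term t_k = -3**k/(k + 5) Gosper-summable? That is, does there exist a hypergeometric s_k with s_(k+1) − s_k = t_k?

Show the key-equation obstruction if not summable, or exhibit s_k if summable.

No — negative degree bound, so no certificate f.

Compute t_(k+1)/t_k: get 3*(k + 5)/(k + 6).
A = 3*k + 15, B = k + 6, C = 1.
Set up (3*k + 15)·f(k+1) − (k + 5)·f(k) − (1) = 0.
deg f ≤ -1 (via 1,1,0).
d = -1 < 0 ⇒ no nonzero polynomial f; not summable.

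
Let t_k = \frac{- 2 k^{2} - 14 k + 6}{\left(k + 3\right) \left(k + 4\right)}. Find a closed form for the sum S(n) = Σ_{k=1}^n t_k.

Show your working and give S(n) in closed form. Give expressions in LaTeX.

S(n) = \frac{n \left(- 4 n - 1\right)}{2 \left(n + 4\right)}

Ratio r(k) = (k + 3)*(7*k + (k + 1)**2 + 4)/((k + 5)*(k**2 + 7*k - 3)).
Normal form (A,B,C) = (k + 3, k + 5, k**2 + 7*k - 3).
f must satisfy (k + 3)·f(k+1) − (k + 4)·f(k) = k**2 + 7*k - 3.
d = 2 from the (1,1,2) case.
A polynomial solution: f(k) = k*(k - 2).
Certificate R = B(k−1)f/C = k*(k - 2)*(k + 4)/(k**2 + 7*k - 3) gives s_k = 2*k*(2 - k)/(k + 3).
Verify: 2*(-k**2 - 7*k + 3)/(k**2 + 7*k + 12) matches t_k.
Σ_(k=1)^n t_k = s_(n+1) − s_(1) = (2*(1 - n**2)/(n + 4)) − (1/2), i.e. n*(-4*n - 1)/(2*(n + 4)).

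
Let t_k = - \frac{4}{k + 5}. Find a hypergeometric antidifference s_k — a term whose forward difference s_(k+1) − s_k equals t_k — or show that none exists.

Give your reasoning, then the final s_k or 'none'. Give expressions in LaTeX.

none — t_k is not Gosper-summable

t_(k+1)/t_k = (k + 5)/(k + 6).
A = k + 5, B = k + 6, C = 1.
f must satisfy (k + 5)·f(k+1) − (k + 5)·f(k) = 1.
Degrees (1,1,0) ⇒ d ≤ 0.
Write f(k) = c0. Then LHS − RHS = -1, requiring -1 = 0: contradictory. No certificate.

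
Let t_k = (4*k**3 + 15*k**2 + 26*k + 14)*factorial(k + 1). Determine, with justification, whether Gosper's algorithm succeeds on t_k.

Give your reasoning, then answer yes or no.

r(k) = (4*k**4 + 35*k**3 + 122*k**2 + 195*k + 118)/(4*k**3 + 15*k**2 + 26*k + 14) after simplifying.
Take A(k)=k + 2, B(k)=1, C(k)=k**3 + 15*k**2/4 + 13*k/2 + 7/2.
Set up (k + 2)·f(k+1) − (1)·f(k) − (k**3 + 15*k**2/4 + 13*k/2 + 7/2) = 0.
From deg A=1, deg B=0, deg C=3: d=2.
A polynomial solution: f(k) = k*(4*k + 3)/4.
Then R = B(k−1)f/C = k*(4*k + 3)/(4*k**3 + 15*k**2 + 26*k + 14), so s_k = R(k)·t_k = k*(4*k + 3)*factorial(k + 1).
s_(k+1) − s_k = (4*k**3 + 15*k**2 + 26*k + 14)*factorial(k + 1) = t_k.

Yes. s_k = k*(4*k + 3)*factorial(k + 1).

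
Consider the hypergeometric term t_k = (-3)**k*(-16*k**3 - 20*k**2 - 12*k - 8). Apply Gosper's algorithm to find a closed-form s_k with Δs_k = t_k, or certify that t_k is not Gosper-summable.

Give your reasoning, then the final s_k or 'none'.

r(k) = 3*(-4*k**3 - 17*k**2 - 25*k - 14)/(4*k**3 + 5*k**2 + 3*k + 2) after simplifying.
A = -3, B = 1, C = k**3 + 5*k**2/4 + 3*k/4 + 1/2.
Key eq: (-3)·f(k+1) = (1)·f(k) + (k**3 + 5*k**2/4 + 3*k/4 + 1/2).
deg f ≤ 3 (via 0,0,3).
Solving with deg f ≤ 3: f(k) = -(2*k**3 - 2*k**2 + 1)/8.
R(k) = B(k−1)·f(k)/C(k) = -(2*k**3 - 2*k**2 + 1)/(2*(k + 1)*(4*k**2 + k + 2)); s_k = R·t_k = (-3)**k*(4*k**3 - 4*k**2 + 2).
s_(k+1) − s_k = (-3)**k*(-16*k**3 - 20*k**2 - 12*k - 8) = t_k.

s_k = (-3)**k*(4*k**3 - 4*k**2 + 2)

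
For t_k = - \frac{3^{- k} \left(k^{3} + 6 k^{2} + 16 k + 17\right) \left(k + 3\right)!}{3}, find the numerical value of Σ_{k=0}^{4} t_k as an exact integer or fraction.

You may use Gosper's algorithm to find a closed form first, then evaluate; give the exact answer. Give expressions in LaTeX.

Compute t_(k+1)/t_k: get (k**4 + 13*k**3 + 67*k**2 + 164*k + 160)/(3*(k**3 + 6*k**2 + 16*k + 17)).
Take A(k)=k/3 + 4/3, B(k)=1, C(k)=k**3 + 6*k**2 + 16*k + 17.
Need (k/3 + 4/3)·f(k+1) − (1)·f(k) = k**3 + 6*k**2 + 16*k + 17.
From deg A=1, deg B=0, deg C=3: d=2.
Coefficient equations give f(k) = 3*(k**2 + 3*k + 1).
Then R = B(k−1)f/C = 3*(k**2 + 3*k + 1)/(k**3 + 6*k**2 + 16*k + 17), so s_k = R(k)·t_k = -(k**2 + 3*k + 1)*factorial(k + 3)/3**k.
s_(k+1) − s_k = -(k**3 + 6*k**2 + 16*k + 17)*factorial(k + 3)/(3*3**k) = t_k.
Sum = s_(5) − s_(0); s_(5) = -183680/27, s_(0) = -6 ⇒ -183518/27.

Σ = -183518/27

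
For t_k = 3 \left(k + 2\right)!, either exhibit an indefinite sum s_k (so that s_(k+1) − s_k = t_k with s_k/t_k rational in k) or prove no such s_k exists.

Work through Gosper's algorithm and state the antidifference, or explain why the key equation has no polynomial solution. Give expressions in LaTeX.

not Gosper-summable; s_k does not exist

The ratio is k + 3.
Normal form (A,B,C) = (k + 3, 1, 1).
Key eq: (k + 3)·f(k+1) = (1)·f(k) + (1).
Bound: deg f ≤ -1.
Negative degree bound (-1): no f exists, t_k not Gosper-summable.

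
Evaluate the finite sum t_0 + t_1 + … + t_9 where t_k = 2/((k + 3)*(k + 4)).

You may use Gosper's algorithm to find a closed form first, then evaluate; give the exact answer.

The ratio is (k + 3)/(k + 5).
A = k + 3, B = k + 5, C = 1.
Key eq: (k + 3)·f(k+1) = (k + 4)·f(k) + (1).
d = 1 from the (1,1,0) case.
Solve for f: f(k) = k/3 (degree 1 ≤ 1).
R(k) = B(k−1)·f(k)/C(k) = k*(k + 4)/3; s_k = R·t_k = 2*k/(3*(k + 3)).
s_(k+1) − s_k = 2/(k**2 + 7*k + 12) = t_k.
Evaluate s at k=10 and k=0: 20/39 and 0; difference 20/39.

Σ = 20/39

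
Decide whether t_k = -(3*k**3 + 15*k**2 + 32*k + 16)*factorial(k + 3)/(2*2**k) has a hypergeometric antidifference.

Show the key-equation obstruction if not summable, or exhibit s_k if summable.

t_(k+1)/t_k = (3*k**4 + 36*k**3 + 167*k**2 + 350*k + 264)/(2*(3*k**3 + 15*k**2 + 32*k + 16)).
Factor: A=k/2 + 2; B=1; C=k**3 + 5*k**2 + 32*k/3 + 16/3.
f must satisfy (k/2 + 2)·f(k+1) − (1)·f(k) = k**3 + 5*k**2 + 32*k/3 + 16/3.
deg f ≤ 2 (via 1,0,3).
Solving with deg f ≤ 2: f(k) = 2*(3*k**2 + 3*k - 4)/3.
So s_k = (B(k−1)f/C)·t_k = (2*(3*k**2 + 3*k - 4)/(3*k**3 + 15*k**2 + 32*k + 16))·t_k = -(3*k**2 + 3*k - 4)*factorial(k + 3)/2**k.
Check: Δs_k = -(3*k**3 + 15*k**2 + 32*k + 16)*factorial(k + 3)/(2*2**k). ✓

Yes. s_k = -(3*k**2 + 3*k - 4)*factorial(k + 3)/2**k.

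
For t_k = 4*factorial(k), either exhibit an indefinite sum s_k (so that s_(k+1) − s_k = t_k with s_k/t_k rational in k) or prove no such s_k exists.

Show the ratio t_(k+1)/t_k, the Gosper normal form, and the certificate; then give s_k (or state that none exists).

The ratio is k + 1.
Normal form (A,B,C) = (k + 1, 1, 1).
Key eq: (k + 1)·f(k+1) = (1)·f(k) + (1).
deg f ≤ -1 (via 1,0,0).
deg f ≤ -1 is impossible — no certificate.

not Gosper-summable; s_k does not exist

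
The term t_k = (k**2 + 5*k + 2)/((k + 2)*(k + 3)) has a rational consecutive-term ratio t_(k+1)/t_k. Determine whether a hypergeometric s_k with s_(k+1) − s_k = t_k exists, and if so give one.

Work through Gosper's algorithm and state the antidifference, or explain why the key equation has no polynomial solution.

s_k = k**2/(k + 2)

Compute t_(k+1)/t_k: get (k + 2)*(5*k + (k + 1)**2 + 7)/((k + 4)*(k**2 + 5*k + 2)).
Normal form (A,B,C) = (k + 2, k + 4, k**2 + 5*k + 2).
Set up (k + 2)·f(k+1) − (k + 3)·f(k) − (k**2 + 5*k + 2) = 0.
d = 2 from the (1,1,2) case.
Match coefficients ⇒ f(k) = k**2.
R(k) = B(k−1)·f(k)/C(k) = k**2*(k + 3)/(k**2 + 5*k + 2); s_k = R·t_k = k**2/(k + 2).
Verify: (k**2 + 5*k + 2)/(k**2 + 5*k + 6) matches t_k.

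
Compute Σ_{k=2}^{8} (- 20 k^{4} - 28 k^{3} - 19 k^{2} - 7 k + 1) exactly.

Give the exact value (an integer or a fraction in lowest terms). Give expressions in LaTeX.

Σ = -215775

Step 1: r(k) = (20*k**4 + 108*k**3 + 223*k**2 + 209*k + 73)/(20*k**4 + 28*k**3 + 19*k**2 + 7*k - 1).
So A=1 and B=1, with C=k**4 + 7*k**3/5 + 19*k**2/20 + 7*k/20 - 1/20.
Key eq: (1)·f(k+1) = (1)·f(k) + (k**4 + 7*k**3/5 + 19*k**2/20 + 7*k/20 - 1/20).
Bound: deg f ≤ 5.
Match coefficients ⇒ f(k) = k*(4*k**4 - 3*k**3 - k**2 + k - 2)/20.
So s_k = (B(k−1)f/C)·t_k = (k*(4*k**4 - 3*k**3 - k**2 + k - 2)/(20*k**4 + 28*k**3 + 19*k**2 + 7*k - 1))·t_k = k*(-4*k**4 + 3*k**3 + k**2 - k + 2).
Δs = -20*k**4 - 28*k**3 - 19*k**2 - 7*k + 1, as required.
Telescoping: Σ = s_(9) − s_(2) = -215847 − (-72) = -215775.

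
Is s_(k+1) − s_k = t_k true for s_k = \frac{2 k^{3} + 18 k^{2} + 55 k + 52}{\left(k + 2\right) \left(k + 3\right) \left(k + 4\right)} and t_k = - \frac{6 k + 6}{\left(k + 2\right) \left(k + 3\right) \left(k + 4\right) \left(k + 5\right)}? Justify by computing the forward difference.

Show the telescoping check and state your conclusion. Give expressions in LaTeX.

valid; difference matches t_k

s_(k+1) = (55*k + 2*(k + 1)**3 + 18*(k + 1)**2 + 107)/((k + 3)*(k + 4)*(k + 5))
s_(k+1) − s_k = 6*(-k - 1)/(k**4 + 14*k**3 + 71*k**2 + 154*k + 120)
(s_(k+1) − s_k) − t_k = 0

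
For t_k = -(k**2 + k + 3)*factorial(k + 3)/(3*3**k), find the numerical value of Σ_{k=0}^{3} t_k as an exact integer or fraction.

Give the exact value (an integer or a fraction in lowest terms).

Σ = -578/3

r(k) = (k + 4)*(k + (k + 1)**2 + 4)/(3*(k**2 + k + 3)) after simplifying.
Take A(k)=k/3 + 4/3, B(k)=1, C(k)=k**2 + k + 3.
f must satisfy (k/3 + 4/3)·f(k+1) − (1)·f(k) = k**2 + k + 3.
Degrees (1,0,2) ⇒ d ≤ 1.
Match coefficients ⇒ f(k) = 3*(k - 1).
R(k) = B(k−1)·f(k)/C(k) = 3*(k - 1)/(k**2 + k + 3); s_k = R·t_k = -(k - 1)*factorial(k + 3)/3**k.
s_(k+1) − s_k = -(k**2 + k + 3)*factorial(k + 3)/(3*3**k) = t_k.
Telescoping: Σ = s_(4) − s_(0) = -560/3 − (6) = -578/3.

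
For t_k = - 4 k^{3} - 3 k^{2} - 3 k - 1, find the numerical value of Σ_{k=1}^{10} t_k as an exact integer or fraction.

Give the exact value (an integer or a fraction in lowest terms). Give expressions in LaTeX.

Σ = -13430

Ratio r(k) = (4*k**3 + 15*k**2 + 21*k + 11)/(4*k**3 + 3*k**2 + 3*k + 1).
Gosper form: A/B · C(k+1)/C(k) with A=1, B=1, C=k**3 + 3*k**2/4 + 3*k/4 + 1/4.
Set up (1)·f(k+1) − (1)·f(k) − (k**3 + 3*k**2/4 + 3*k/4 + 1/4) = 0.
d = 4 from the (0,0,3) case.
A polynomial solution: f(k) = k**2*(k**2 - k + 1)/4.
Get s_k = R·t_k = k**2*(-k**2 + k - 1) with R(k) = B(k−1)f(k)/C(k) = k**2*(k**2 - k + 1)/(4*k**3 + 3*k**2 + 3*k + 1).
Check: Δs_k = -4*k**3 - 3*k**2 - 3*k - 1. ✓
Telescoping: Σ = s_(11) − s_(1) = -13431 − (-1) = -13430.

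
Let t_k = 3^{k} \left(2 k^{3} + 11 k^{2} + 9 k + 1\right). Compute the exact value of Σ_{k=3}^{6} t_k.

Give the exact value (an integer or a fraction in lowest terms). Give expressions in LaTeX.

Σ = 814968

Step 1: r(k) = 3*(2*k**3 + 17*k**2 + 37*k + 23)/(2*k**3 + 11*k**2 + 9*k + 1).
Factor: A=3; B=1; C=k**3 + 11*k**2/2 + 9*k/2 + 1/2.
f must satisfy (3)·f(k+1) − (1)·f(k) = k**3 + 11*k**2/2 + 9*k/2 + 1/2.
Bound: deg f ≤ 3.
Match coefficients ⇒ f(k) = (k**3 + k**2 - 3*k + 2)/2.
Then R = B(k−1)f/C = (k**3 + k**2 - 3*k + 2)/(2*k**3 + 11*k**2 + 9*k + 1), so s_k = R(k)·t_k = 3**k*(k**3 + k**2 - 3*k + 2).
s_(k+1) − s_k = 3**k*(2*k**3 + 11*k**2 + 9*k + 1) = t_k.
Telescoping: Σ = s_(7) − s_(3) = 815751 − (783) = 814968.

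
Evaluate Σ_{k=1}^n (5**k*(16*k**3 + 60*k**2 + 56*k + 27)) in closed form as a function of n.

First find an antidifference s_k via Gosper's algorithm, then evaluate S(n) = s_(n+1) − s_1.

S(n) = 20*5**n*n**3 + 60*5**n*n**2 + 55*5**n*n + 30*5**n - 30

t_(k+1)/t_k = 5*(16*k**3 + 108*k**2 + 224*k + 159)/(16*k**3 + 60*k**2 + 56*k + 27).
Take A(k)=5, B(k)=1, C(k)=k**3 + 15*k**2/4 + 7*k/2 + 27/16.
Solve (5)·f(k+1) − (1)·f(k) = k**3 + 15*k**2/4 + 7*k/2 + 27/16.
From deg A=0, deg B=0, deg C=3: d=3.
Solve for f: f(k) = (k + 1)*(4*k**2 - 4*k + 3)/16 (degree 3 ≤ 3).
Then R = B(k−1)f/C = (k + 1)*(4*k**2 - 4*k + 3)/(16*k**3 + 60*k**2 + 56*k + 27), so s_k = R(k)·t_k = 5**k*(4*k**3 - k + 3).
Check: Δs_k = 5**k*(16*k**3 + 60*k**2 + 56*k + 27). ✓
Telescope: S(n) = s_(n+1) − s_(1) = 5**(n + 1)*(4*n**3 + 12*n**2 + 11*n + 6) − (30) = 20*5**n*n**3 + 60*5**n*n**2 + 55*5**n*n + 30*5**n - 30.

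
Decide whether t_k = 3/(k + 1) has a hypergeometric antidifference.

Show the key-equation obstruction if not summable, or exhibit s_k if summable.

No; the coefficient equations for f are inconsistent.

r(k) = (k + 1)/(k + 2) after simplifying.
Factor: A=k + 1; B=k + 2; C=1.
Solve (k + 1)·f(k+1) − (k + 1)·f(k) = 1.
d = 0 from the (1,1,0) case.
Generic f = c0 gives residual -1; -1 = 0 cannot hold, so t_k is not Gosper-summable.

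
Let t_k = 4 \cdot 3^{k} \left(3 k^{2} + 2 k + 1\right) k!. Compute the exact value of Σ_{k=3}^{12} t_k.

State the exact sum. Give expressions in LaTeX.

Σ = 476538359180081904

r(k) = 3*(3*k**3 + 11*k**2 + 14*k + 6)/(3*k**2 + 2*k + 1) after simplifying.
Factor: A=3*k + 3; B=1; C=k**2 + 2*k/3 + 1/3.
f must satisfy (3*k + 3)·f(k+1) − (1)·f(k) = k**2 + 2*k/3 + 1/3.
From deg A=1, deg B=0, deg C=2: d=1.
Solving with deg f ≤ 1: f(k) = (k - 1)/3.
Then R = B(k−1)f/C = (k - 1)/(3*k**2 + 2*k + 1), so s_k = R(k)·t_k = 4*3**k*(k - 1)*factorial(k).
Δs = 4*3**k*(3*k**2 + 2*k + 1)*factorial(k), as required.
Evaluate s at k=13 and k=3: 476538359180083200 and 1296; difference 476538359180081904.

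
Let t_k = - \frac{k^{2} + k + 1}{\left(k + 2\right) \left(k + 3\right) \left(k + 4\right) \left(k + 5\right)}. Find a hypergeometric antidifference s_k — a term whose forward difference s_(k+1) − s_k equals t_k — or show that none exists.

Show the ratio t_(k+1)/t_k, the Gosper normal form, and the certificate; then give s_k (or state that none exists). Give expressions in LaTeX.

t_(k+1)/t_k = (k + 2)*(k + (k + 1)**2 + 2)/((k + 6)*(k**2 + k + 1)).
A = k + 2, B = k + 6, C = k**2 + k + 1.
Solve (k + 2)·f(k+1) − (k + 5)·f(k) = k**2 + k + 1.
d = 3 from the (1,1,2) case.
Match coefficients ⇒ f(k) = k*(k**2 + k + 2)/8.
Then R = B(k−1)f/C = k*(k + 5)*(k**2 + k + 2)/(8*(k**2 + k + 1)), so s_k = R(k)·t_k = k*(-k**2 - k - 2)/(8*(k + 2)*(k + 3)*(k + 4)).
Δs = (-k**2 - k - 1)/(k**4 + 14*k**3 + 71*k**2 + 154*k + 120), as required.

s_k = \frac{k \left(- k^{2} - k - 2\right)}{8 \left(k + 2\right) \left(k + 3\right) \left(k + 4\right)}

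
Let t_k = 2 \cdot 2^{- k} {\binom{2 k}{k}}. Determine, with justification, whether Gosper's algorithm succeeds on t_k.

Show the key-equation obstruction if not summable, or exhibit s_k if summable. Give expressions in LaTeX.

The ratio is (2*k + 1)/(k + 1).
A = 2*k + 1, B = k + 1, C = 1.
f must satisfy (2*k + 1)·f(k+1) − (k)·f(k) = 1.
From deg A=1, deg B=1, deg C=0: d=-1.
Bound -1 < 0, so the key equation has no polynomial solution.

No — key equation has no polynomial f.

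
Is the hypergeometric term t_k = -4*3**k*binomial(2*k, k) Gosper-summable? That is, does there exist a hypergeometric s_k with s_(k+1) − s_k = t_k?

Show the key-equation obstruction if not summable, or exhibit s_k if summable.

No — negative degree bound, so no certificate f.

t_(k+1)/t_k = 6*(2*k + 1)/(k + 1).
Normal form (A,B,C) = (12*k + 6, k + 1, 1).
f must satisfy (12*k + 6)·f(k+1) − (k)·f(k) = 1.
From deg A=1, deg B=1, deg C=0: d=-1.
Negative degree bound (-1): no f exists, t_k not Gosper-summable.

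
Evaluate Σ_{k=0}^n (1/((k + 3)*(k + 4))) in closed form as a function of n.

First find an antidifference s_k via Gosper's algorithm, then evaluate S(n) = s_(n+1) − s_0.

Compute t_(k+1)/t_k: get (k + 3)/(k + 5).
So A=k + 3 and B=k + 5, with C=1.
Key eq: (k + 3)·f(k+1) = (k + 4)·f(k) + (1).
Bound: deg f ≤ 1.
Solve for f: f(k) = k/3 (degree 1 ≤ 1).
So s_k = (B(k−1)f/C)·t_k = (k*(k + 4)/3)·t_k = k/(3*(k + 3)).
s_(k+1) − s_k = 1/(k**2 + 7*k + 12) = t_k.
Evaluate: s_(n+1) = (n + 1)/(3*(n + 4)); subtract s_(0) = 0 ⇒ S(n) = (n + 1)/(3*(n + 4)).

S(n) = (n + 1)/(3*(n + 4))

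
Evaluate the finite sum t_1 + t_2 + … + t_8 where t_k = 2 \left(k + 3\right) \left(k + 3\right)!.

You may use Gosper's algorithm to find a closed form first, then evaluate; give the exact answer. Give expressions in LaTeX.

Step 1: r(k) = (k + 4)**2/(k + 3).
Factor: A=k + 4; B=1; C=k + 3.
Need (k + 4)·f(k+1) − (1)·f(k) = k + 3.
deg f ≤ 0 (via 1,0,1).
Solving with deg f ≤ 0: f(k) = 1.
Then R = B(k−1)f/C = 1/(k + 3), so s_k = R(k)·t_k = 2*factorial(k + 3).
Δs = 2*(k + 3)*factorial(k + 3), as required.
Σ_(k=1)^(8) t_k = s_(9) − s_(1) = 958003200 − (48) = 958003152.

Σ = 958003152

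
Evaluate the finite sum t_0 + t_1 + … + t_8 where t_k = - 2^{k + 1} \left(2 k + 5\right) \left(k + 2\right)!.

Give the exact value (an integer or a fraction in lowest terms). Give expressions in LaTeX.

Σ = -40874803196

Step 1: r(k) = 2*(k + 3)*(2*k + 7)/(2*k + 5).
Take A(k)=2*k + 6, B(k)=1, C(k)=k + 5/2.
Need (2*k + 6)·f(k+1) − (1)·f(k) = k + 5/2.
Bound: deg f ≤ 0.
Solving with deg f ≤ 0: f(k) = 1/2.
Certificate R = B(k−1)f/C = 1/(2*k + 5) gives s_k = -2**(k + 1)*factorial(k + 2).
Check: Δs_k = -2**(k + 1)*(2*k + 5)*factorial(k + 2). ✓
Evaluate s at k=9 and k=0: -40874803200 and -4; difference -40874803196.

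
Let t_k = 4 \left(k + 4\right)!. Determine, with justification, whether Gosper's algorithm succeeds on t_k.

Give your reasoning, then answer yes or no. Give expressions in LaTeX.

No — t_k has no hypergeometric antidifference.

Ratio r(k) = k + 5.
Factor: A=k + 5; B=1; C=1.
Set up (k + 5)·f(k+1) − (1)·f(k) − (1) = 0.
deg f ≤ -1 (via 1,0,0).
deg f ≤ -1 is impossible — no certificate.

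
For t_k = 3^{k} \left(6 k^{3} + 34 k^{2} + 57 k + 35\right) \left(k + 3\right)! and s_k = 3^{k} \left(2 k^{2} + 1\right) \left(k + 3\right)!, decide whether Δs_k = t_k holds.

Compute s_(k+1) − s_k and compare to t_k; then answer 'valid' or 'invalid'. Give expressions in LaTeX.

valid; difference matches t_k

s_(k+1) = 3**(k + 1)*(2*k**2 + 4*k + 3)*factorial(k + 4)
s_(k+1) − s_k = 3**k*(6*k**3 + 34*k**2 + 57*k + 35)*factorial(k + 3)
(s_(k+1) − s_k) − t_k = 0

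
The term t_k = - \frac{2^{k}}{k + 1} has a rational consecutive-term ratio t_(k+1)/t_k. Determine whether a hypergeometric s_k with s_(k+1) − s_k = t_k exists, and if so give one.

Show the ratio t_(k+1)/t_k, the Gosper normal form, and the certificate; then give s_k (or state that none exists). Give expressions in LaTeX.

none — t_k is not Gosper-summable

Compute t_(k+1)/t_k: get 2*(k + 1)/(k + 2).
Factor: A=2*k + 2; B=k + 2; C=1.
f must satisfy (2*k + 2)·f(k+1) − (k + 1)·f(k) = 1.
Degrees (1,1,0) ⇒ d ≤ -1.
deg f ≤ -1 is impossible — no certificate.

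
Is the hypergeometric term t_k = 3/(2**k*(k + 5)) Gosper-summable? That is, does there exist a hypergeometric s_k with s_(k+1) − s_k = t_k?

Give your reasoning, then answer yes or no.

No — key equation has no polynomial f.

t_(k+1)/t_k = (k + 5)/(2*(k + 6)).
Gosper form: A/B · C(k+1)/C(k) with A=k/2 + 5/2, B=k + 6, C=1.
Key eq: (k/2 + 5/2)·f(k+1) = (k + 5)·f(k) + (1).
d = -1 from the (1,1,0) case.
deg f ≤ -1 is impossible — no certificate.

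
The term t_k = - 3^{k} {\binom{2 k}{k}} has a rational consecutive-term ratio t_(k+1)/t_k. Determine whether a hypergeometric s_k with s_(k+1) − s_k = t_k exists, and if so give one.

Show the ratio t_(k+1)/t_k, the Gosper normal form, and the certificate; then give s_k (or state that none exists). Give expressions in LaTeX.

none — t_k is not Gosper-summable

r(k) = 6*(2*k + 1)/(k + 1) after simplifying.
So A=12*k + 6 and B=k + 1, with C=1.
Solve (12*k + 6)·f(k+1) − (k)·f(k) = 1.
deg f ≤ -1 (via 1,1,0).
d = -1 < 0 ⇒ no nonzero polynomial f; not summable.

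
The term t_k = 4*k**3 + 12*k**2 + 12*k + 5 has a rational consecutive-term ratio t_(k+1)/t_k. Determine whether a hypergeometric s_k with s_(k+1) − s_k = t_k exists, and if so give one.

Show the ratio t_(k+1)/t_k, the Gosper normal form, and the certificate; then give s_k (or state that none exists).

s_k = k*(k**3 + 2*k**2 + k + 1)

r(k) = (4*k**3 + 24*k**2 + 48*k + 33)/(4*k**3 + 12*k**2 + 12*k + 5) after simplifying.
Gosper form: A/B · C(k+1)/C(k) with A=1, B=1, C=k**3 + 3*k**2 + 3*k + 5/4.
Solve (1)·f(k+1) − (1)·f(k) = k**3 + 3*k**2 + 3*k + 5/4.
Degrees (0,0,3) ⇒ d ≤ 4.
Match coefficients ⇒ f(k) = k*(k**3 + 2*k**2 + k + 1)/4.
Then R = B(k−1)f/C = k*(k**3 + 2*k**2 + k + 1)/(4*k**3 + 12*k**2 + 12*k + 5), so s_k = R(k)·t_k = k*(k**3 + 2*k**2 + k + 1).
Check: Δs_k = 4*k**3 + 12*k**2 + 12*k + 5. ✓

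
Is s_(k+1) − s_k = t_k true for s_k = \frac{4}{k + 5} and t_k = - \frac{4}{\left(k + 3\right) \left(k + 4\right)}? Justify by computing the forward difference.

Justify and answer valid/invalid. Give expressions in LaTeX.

s_(k+1) = 4/(k + 6)
s_(k+1) − s_k = -4/((k + 5)*(k + 6))
(s_(k+1) − s_k) − t_k = 8*(2*k + 9)/(k**4 + 18*k**3 + 119*k**2 + 342*k + 360)

Invalid: residual \frac{8 \left(2 k + 9\right)}{k^{4} + 18 k^{3} + 119 k^{2} + 342 k + 360} ≠ 0.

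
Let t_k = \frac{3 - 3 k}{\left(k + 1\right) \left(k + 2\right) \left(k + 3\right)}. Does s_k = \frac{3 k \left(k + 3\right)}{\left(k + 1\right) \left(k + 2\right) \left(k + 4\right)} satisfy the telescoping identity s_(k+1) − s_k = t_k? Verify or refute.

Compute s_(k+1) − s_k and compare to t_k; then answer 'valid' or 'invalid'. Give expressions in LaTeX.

s_(k+1) = 3*(k + 1)*(k + 4)/((k + 2)*(k + 3)*(k + 5))
s_(k+1) − s_k = 3*(-k**3 - 6*k**2 - 5*k + 16)/(k**5 + 15*k**4 + 85*k**3 + 225*k**2 + 274*k + 120)
(s_(k+1) − s_k) − t_k = 6*(k**2 + 3*k - 2)/(k**5 + 15*k**4 + 85*k**3 + 225*k**2 + 274*k + 120)

Invalid: residual \frac{6 \left(k^{2} + 3 k - 2\right)}{k^{5} + 15 k^{4} + 85 k^{3} + 225 k^{2} + 274 k + 120} ≠ 0.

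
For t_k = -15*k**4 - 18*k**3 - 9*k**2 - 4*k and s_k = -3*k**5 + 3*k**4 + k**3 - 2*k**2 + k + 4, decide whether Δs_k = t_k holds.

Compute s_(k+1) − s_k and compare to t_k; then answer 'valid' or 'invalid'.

s_(k+1) = -3*k**5 - 12*k**4 - 17*k**3 - 11*k**2 - 3*k + 4
s_(k+1) − s_k = k*(-15*k**3 - 18*k**2 - 9*k - 4)
(s_(k+1) − s_k) − t_k = 0

Valid: the claim telescopes to t_k.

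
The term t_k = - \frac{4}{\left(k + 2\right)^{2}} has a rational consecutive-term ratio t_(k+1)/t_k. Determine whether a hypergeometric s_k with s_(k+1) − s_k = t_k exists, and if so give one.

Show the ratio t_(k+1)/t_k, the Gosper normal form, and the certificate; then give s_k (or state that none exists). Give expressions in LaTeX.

r(k) = (k + 2)**2/(k + 3)**2 after simplifying.
Factor: A=k**2 + 4*k + 4; B=k**2 + 6*k + 9; C=1.
f must satisfy (k**2 + 4*k + 4)·f(k+1) − (k**2 + 4*k + 4)·f(k) = 1.
Bound: deg f ≤ 0.
Put f(k) = c0: A·f(k+1) − B(k−1)·f(k) − C = -1; need -1 = 0 — inconsistent ⇒ no f, not summable.

not Gosper-summable; s_k does not exist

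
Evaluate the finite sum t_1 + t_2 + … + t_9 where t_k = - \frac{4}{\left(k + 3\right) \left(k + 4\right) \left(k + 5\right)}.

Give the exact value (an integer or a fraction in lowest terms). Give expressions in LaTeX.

t_(k+1)/t_k = (k + 3)/(k + 6).
A = k + 3, B = k + 6, C = 1.
Key eq: (k + 3)·f(k+1) = (k + 5)·f(k) + (1).
Bound: deg f ≤ 2.
Solve for f: f(k) = k*(k + 7)/24 (degree 2 ≤ 2).
Certificate R = B(k−1)f/C = k*(k + 5)*(k + 7)/24 gives s_k = k*(-k - 7)/(6*(k + 3)*(k + 4)).
Check: Δs_k = -4/(k**3 + 12*k**2 + 47*k + 60). ✓
Telescoping: Σ = s_(10) − s_(1) = -85/546 − (-1/15) = -81/910.

Σ = -81/910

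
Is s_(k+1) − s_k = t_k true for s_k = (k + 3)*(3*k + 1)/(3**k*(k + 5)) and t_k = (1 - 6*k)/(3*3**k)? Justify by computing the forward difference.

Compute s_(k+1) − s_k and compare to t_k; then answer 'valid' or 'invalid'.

Invalid: residual 4*(3*k**2 + 19*k - 1)/(3*3**k*(k**2 + 11*k + 30)) ≠ 0.

s_(k+1) = (k + 4)*(3*k + 4)/(3*3**k*(k + 6))
s_(k+1) − s_k = (-6*k**3 - 53*k**2 - 93*k + 26)/(3*3**k*(k**2 + 11*k + 30))
(s_(k+1) − s_k) − t_k = 4*(3*k**2 + 19*k - 1)/(3*3**k*(k**2 + 11*k + 30))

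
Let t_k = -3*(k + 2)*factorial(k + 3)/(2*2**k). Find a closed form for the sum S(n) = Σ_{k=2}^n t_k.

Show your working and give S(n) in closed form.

S(n) = 90 - 3*factorial(n + 4)/(2*2**n)

Ratio r(k) = (k + 3)*(k + 4)/(2*(k + 2)).
Take A(k)=k/2 + 2, B(k)=1, C(k)=k + 2.
Solve (k/2 + 2)·f(k+1) − (1)·f(k) = k + 2.
Degrees (1,0,1) ⇒ d ≤ 0.
Solve for f: f(k) = 2 (degree 0 ≤ 0).
Then R = B(k−1)f/C = 2/(k + 2), so s_k = R(k)·t_k = -3*factorial(k + 3)/2**k.
s_(k+1) − s_k = -3*(k + 2)*factorial(k + 3)/(2*2**k) = t_k.
Telescope: S(n) = s_(n+1) − s_(2) = -3*2**(-n - 1)*factorial(n + 4) − (-90) = 90 - 3*factorial(n + 4)/(2*2**n).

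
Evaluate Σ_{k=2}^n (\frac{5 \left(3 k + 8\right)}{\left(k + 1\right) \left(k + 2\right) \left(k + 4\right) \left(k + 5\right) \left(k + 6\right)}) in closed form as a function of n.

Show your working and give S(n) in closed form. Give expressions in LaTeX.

r(k) = (k + 1)*(k + 4)*(3*k + 11)/((k + 3)*(k + 7)*(3*k + 8)) after simplifying.
Factor: A=k + 1; B=k + 7; C=k**2 + 17*k/3 + 8.
Set up (k + 1)·f(k+1) − (k + 6)·f(k) − (k**2 + 17*k/3 + 8) = 0.
d = 5 from the (1,1,2) case.
Match coefficients ⇒ f(k) = k*(k + 2)*(k + 3)*(k**2 + 10*k + 29)/60.
So s_k = (B(k−1)f/C)·t_k = (k*(k + 2)*(k + 6)*(k**2 + 10*k + 29)/(20*(3*k + 8)))·t_k = k*(k**2 + 10*k + 29)/(4*(k**3 + 10*k**2 + 29*k + 20)).
Verify: 5*(3*k + 8)/(k**5 + 18*k**4 + 121*k**3 + 372*k**2 + 508*k + 240) matches t_k.
s_(n+1) = (n**3 + 13*n**2 + 52*n + 40)/(4*(n**3 + 13*n**2 + 52*n + 60)) and s_(2) = 53/252, so S(n) = 5*(n**3 + 13*n**2 + 52*n - 66)/(126*(n**3 + 13*n**2 + 52*n + 60)).

S(n) = \frac{5 \left(n^{3} + 13 n^{2} + 52 n - 66\right)}{126 \left(n^{3} + 13 n^{2} + 52 n + 60\right)}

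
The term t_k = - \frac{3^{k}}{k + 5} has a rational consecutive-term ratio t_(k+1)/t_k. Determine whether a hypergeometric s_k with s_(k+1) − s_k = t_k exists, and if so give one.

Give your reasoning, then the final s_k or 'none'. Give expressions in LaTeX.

no hypergeometric antidifference exists

Step 1: r(k) = 3*(k + 5)/(k + 6).
Take A(k)=3*k + 15, B(k)=k + 6, C(k)=1.
Set up (3*k + 15)·f(k+1) − (k + 5)·f(k) − (1) = 0.
Degrees (1,1,0) ⇒ d ≤ -1.
Bound -1 < 0, so the key equation has no polynomial solution.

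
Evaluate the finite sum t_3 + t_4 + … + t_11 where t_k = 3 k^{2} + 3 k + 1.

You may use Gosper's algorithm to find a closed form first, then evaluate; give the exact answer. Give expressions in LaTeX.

Σ = 1701

Ratio r(k) = (3*k**2 + 9*k + 7)/(3*k**2 + 3*k + 1).
Factor: A=1; B=1; C=k**2 + k + 1/3.
Set up (1)·f(k+1) − (1)·f(k) − (k**2 + k + 1/3) = 0.
Degrees (0,0,2) ⇒ d ≤ 3.
Coefficient equations give f(k) = k**3/3.
R(k) = B(k−1)·f(k)/C(k) = k**3/(3*k**2 + 3*k + 1); s_k = R·t_k = k**3.
Verify: -k**3 + (k + 1)**3 matches t_k.
Sum = s_(12) − s_(3); s_(12) = 1728, s_(3) = 27 ⇒ 1701.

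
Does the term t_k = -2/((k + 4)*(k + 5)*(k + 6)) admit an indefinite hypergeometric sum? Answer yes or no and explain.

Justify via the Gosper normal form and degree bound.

Yes. s_k = k*(-k - 9)/(20*(k + 4)*(k + 5)).

t_(k+1)/t_k = (k + 4)/(k + 7).
A = k + 4, B = k + 7, C = 1.
Key eq: (k + 4)·f(k+1) = (k + 6)·f(k) + (1).
Degrees (1,1,0) ⇒ d ≤ 2.
Solving with deg f ≤ 2: f(k) = k*(k + 9)/40.
Get s_k = R·t_k = k*(-k - 9)/(20*(k + 4)*(k + 5)) with R(k) = B(k−1)f(k)/C(k) = k*(k + 6)*(k + 9)/40.
Check: Δs_k = -2/(k**3 + 15*k**2 + 74*k + 120). ✓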